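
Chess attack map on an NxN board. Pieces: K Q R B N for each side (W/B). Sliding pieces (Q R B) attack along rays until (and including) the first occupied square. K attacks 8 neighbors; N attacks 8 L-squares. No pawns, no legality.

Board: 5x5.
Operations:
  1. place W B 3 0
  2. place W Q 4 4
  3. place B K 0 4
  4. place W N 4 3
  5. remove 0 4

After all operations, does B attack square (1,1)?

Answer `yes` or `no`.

Answer: no

Derivation:
Op 1: place WB@(3,0)
Op 2: place WQ@(4,4)
Op 3: place BK@(0,4)
Op 4: place WN@(4,3)
Op 5: remove (0,4)
Per-piece attacks for B:
B attacks (1,1): no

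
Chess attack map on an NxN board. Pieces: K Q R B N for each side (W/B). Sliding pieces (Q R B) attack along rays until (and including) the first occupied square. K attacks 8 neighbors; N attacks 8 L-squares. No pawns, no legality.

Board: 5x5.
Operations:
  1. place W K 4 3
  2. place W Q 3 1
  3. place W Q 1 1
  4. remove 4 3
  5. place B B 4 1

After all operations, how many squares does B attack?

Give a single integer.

Answer: 4

Derivation:
Op 1: place WK@(4,3)
Op 2: place WQ@(3,1)
Op 3: place WQ@(1,1)
Op 4: remove (4,3)
Op 5: place BB@(4,1)
Per-piece attacks for B:
  BB@(4,1): attacks (3,2) (2,3) (1,4) (3,0)
Union (4 distinct): (1,4) (2,3) (3,0) (3,2)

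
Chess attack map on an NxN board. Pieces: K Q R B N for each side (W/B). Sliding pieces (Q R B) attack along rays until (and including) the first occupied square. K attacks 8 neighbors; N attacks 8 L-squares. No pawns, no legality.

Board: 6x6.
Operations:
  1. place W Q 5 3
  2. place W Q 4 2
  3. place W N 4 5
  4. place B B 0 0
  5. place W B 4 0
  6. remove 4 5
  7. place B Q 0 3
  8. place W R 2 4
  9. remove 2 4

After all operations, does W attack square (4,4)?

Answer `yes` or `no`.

Answer: yes

Derivation:
Op 1: place WQ@(5,3)
Op 2: place WQ@(4,2)
Op 3: place WN@(4,5)
Op 4: place BB@(0,0)
Op 5: place WB@(4,0)
Op 6: remove (4,5)
Op 7: place BQ@(0,3)
Op 8: place WR@(2,4)
Op 9: remove (2,4)
Per-piece attacks for W:
  WB@(4,0): attacks (5,1) (3,1) (2,2) (1,3) (0,4)
  WQ@(4,2): attacks (4,3) (4,4) (4,5) (4,1) (4,0) (5,2) (3,2) (2,2) (1,2) (0,2) (5,3) (5,1) (3,3) (2,4) (1,5) (3,1) (2,0) [ray(0,-1) blocked at (4,0); ray(1,1) blocked at (5,3)]
  WQ@(5,3): attacks (5,4) (5,5) (5,2) (5,1) (5,0) (4,3) (3,3) (2,3) (1,3) (0,3) (4,4) (3,5) (4,2) [ray(-1,0) blocked at (0,3); ray(-1,-1) blocked at (4,2)]
W attacks (4,4): yes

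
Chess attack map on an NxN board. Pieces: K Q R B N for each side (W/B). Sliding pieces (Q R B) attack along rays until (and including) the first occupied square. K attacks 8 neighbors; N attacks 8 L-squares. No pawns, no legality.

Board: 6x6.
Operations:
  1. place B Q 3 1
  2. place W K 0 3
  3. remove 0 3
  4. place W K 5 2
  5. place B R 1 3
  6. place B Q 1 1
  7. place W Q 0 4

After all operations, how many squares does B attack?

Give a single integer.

Answer: 28

Derivation:
Op 1: place BQ@(3,1)
Op 2: place WK@(0,3)
Op 3: remove (0,3)
Op 4: place WK@(5,2)
Op 5: place BR@(1,3)
Op 6: place BQ@(1,1)
Op 7: place WQ@(0,4)
Per-piece attacks for B:
  BQ@(1,1): attacks (1,2) (1,3) (1,0) (2,1) (3,1) (0,1) (2,2) (3,3) (4,4) (5,5) (2,0) (0,2) (0,0) [ray(0,1) blocked at (1,3); ray(1,0) blocked at (3,1)]
  BR@(1,3): attacks (1,4) (1,5) (1,2) (1,1) (2,3) (3,3) (4,3) (5,3) (0,3) [ray(0,-1) blocked at (1,1)]
  BQ@(3,1): attacks (3,2) (3,3) (3,4) (3,5) (3,0) (4,1) (5,1) (2,1) (1,1) (4,2) (5,3) (4,0) (2,2) (1,3) (2,0) [ray(-1,0) blocked at (1,1); ray(-1,1) blocked at (1,3)]
Union (28 distinct): (0,0) (0,1) (0,2) (0,3) (1,0) (1,1) (1,2) (1,3) (1,4) (1,5) (2,0) (2,1) (2,2) (2,3) (3,0) (3,1) (3,2) (3,3) (3,4) (3,5) (4,0) (4,1) (4,2) (4,3) (4,4) (5,1) (5,3) (5,5)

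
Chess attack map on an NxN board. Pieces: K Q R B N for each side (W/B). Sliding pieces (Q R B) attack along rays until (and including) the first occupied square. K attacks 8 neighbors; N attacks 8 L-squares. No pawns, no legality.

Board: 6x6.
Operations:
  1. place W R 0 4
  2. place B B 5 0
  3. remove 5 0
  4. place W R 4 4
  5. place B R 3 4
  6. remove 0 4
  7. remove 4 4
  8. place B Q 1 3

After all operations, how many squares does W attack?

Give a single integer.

Answer: 0

Derivation:
Op 1: place WR@(0,4)
Op 2: place BB@(5,0)
Op 3: remove (5,0)
Op 4: place WR@(4,4)
Op 5: place BR@(3,4)
Op 6: remove (0,4)
Op 7: remove (4,4)
Op 8: place BQ@(1,3)
Per-piece attacks for W:
Union (0 distinct): (none)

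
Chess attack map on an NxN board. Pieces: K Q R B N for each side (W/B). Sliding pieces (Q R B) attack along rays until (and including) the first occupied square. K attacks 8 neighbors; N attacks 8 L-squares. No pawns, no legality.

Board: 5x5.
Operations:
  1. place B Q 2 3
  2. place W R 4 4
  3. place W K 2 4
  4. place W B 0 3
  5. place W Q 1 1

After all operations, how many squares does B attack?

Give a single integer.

Op 1: place BQ@(2,3)
Op 2: place WR@(4,4)
Op 3: place WK@(2,4)
Op 4: place WB@(0,3)
Op 5: place WQ@(1,1)
Per-piece attacks for B:
  BQ@(2,3): attacks (2,4) (2,2) (2,1) (2,0) (3,3) (4,3) (1,3) (0,3) (3,4) (3,2) (4,1) (1,4) (1,2) (0,1) [ray(0,1) blocked at (2,4); ray(-1,0) blocked at (0,3)]
Union (14 distinct): (0,1) (0,3) (1,2) (1,3) (1,4) (2,0) (2,1) (2,2) (2,4) (3,2) (3,3) (3,4) (4,1) (4,3)

Answer: 14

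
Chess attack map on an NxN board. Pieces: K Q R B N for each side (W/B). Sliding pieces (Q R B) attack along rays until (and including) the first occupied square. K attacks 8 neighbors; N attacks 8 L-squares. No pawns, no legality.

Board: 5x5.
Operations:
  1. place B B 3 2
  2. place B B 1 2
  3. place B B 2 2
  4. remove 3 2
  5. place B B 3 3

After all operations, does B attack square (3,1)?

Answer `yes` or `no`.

Answer: yes

Derivation:
Op 1: place BB@(3,2)
Op 2: place BB@(1,2)
Op 3: place BB@(2,2)
Op 4: remove (3,2)
Op 5: place BB@(3,3)
Per-piece attacks for B:
  BB@(1,2): attacks (2,3) (3,4) (2,1) (3,0) (0,3) (0,1)
  BB@(2,2): attacks (3,3) (3,1) (4,0) (1,3) (0,4) (1,1) (0,0) [ray(1,1) blocked at (3,3)]
  BB@(3,3): attacks (4,4) (4,2) (2,4) (2,2) [ray(-1,-1) blocked at (2,2)]
B attacks (3,1): yes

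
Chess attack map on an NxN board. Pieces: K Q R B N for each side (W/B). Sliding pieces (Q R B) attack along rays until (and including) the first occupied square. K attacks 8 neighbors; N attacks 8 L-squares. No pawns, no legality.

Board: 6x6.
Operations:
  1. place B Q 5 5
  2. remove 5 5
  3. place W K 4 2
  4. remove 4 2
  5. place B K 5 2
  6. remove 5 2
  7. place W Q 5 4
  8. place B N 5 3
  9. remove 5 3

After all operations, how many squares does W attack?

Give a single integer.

Op 1: place BQ@(5,5)
Op 2: remove (5,5)
Op 3: place WK@(4,2)
Op 4: remove (4,2)
Op 5: place BK@(5,2)
Op 6: remove (5,2)
Op 7: place WQ@(5,4)
Op 8: place BN@(5,3)
Op 9: remove (5,3)
Per-piece attacks for W:
  WQ@(5,4): attacks (5,5) (5,3) (5,2) (5,1) (5,0) (4,4) (3,4) (2,4) (1,4) (0,4) (4,5) (4,3) (3,2) (2,1) (1,0)
Union (15 distinct): (0,4) (1,0) (1,4) (2,1) (2,4) (3,2) (3,4) (4,3) (4,4) (4,5) (5,0) (5,1) (5,2) (5,3) (5,5)

Answer: 15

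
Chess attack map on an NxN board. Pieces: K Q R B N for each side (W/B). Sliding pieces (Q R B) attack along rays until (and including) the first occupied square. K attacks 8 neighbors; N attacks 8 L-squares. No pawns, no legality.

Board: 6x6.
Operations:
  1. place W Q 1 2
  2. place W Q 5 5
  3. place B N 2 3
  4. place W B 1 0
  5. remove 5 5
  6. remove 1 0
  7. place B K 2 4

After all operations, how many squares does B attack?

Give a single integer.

Op 1: place WQ@(1,2)
Op 2: place WQ@(5,5)
Op 3: place BN@(2,3)
Op 4: place WB@(1,0)
Op 5: remove (5,5)
Op 6: remove (1,0)
Op 7: place BK@(2,4)
Per-piece attacks for B:
  BN@(2,3): attacks (3,5) (4,4) (1,5) (0,4) (3,1) (4,2) (1,1) (0,2)
  BK@(2,4): attacks (2,5) (2,3) (3,4) (1,4) (3,5) (3,3) (1,5) (1,3)
Union (14 distinct): (0,2) (0,4) (1,1) (1,3) (1,4) (1,5) (2,3) (2,5) (3,1) (3,3) (3,4) (3,5) (4,2) (4,4)

Answer: 14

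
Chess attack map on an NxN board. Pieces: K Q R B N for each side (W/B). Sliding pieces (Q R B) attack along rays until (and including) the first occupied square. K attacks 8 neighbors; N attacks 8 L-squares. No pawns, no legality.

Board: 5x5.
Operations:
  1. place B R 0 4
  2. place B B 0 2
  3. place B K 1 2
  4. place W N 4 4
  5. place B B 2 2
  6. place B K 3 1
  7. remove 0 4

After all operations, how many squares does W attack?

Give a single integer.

Op 1: place BR@(0,4)
Op 2: place BB@(0,2)
Op 3: place BK@(1,2)
Op 4: place WN@(4,4)
Op 5: place BB@(2,2)
Op 6: place BK@(3,1)
Op 7: remove (0,4)
Per-piece attacks for W:
  WN@(4,4): attacks (3,2) (2,3)
Union (2 distinct): (2,3) (3,2)

Answer: 2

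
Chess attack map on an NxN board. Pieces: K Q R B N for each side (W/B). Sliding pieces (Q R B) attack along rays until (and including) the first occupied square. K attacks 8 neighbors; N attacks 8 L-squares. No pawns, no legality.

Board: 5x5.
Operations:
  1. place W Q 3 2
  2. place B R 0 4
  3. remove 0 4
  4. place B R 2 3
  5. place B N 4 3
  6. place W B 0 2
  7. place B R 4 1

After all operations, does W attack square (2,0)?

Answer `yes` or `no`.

Answer: yes

Derivation:
Op 1: place WQ@(3,2)
Op 2: place BR@(0,4)
Op 3: remove (0,4)
Op 4: place BR@(2,3)
Op 5: place BN@(4,3)
Op 6: place WB@(0,2)
Op 7: place BR@(4,1)
Per-piece attacks for W:
  WB@(0,2): attacks (1,3) (2,4) (1,1) (2,0)
  WQ@(3,2): attacks (3,3) (3,4) (3,1) (3,0) (4,2) (2,2) (1,2) (0,2) (4,3) (4,1) (2,3) (2,1) (1,0) [ray(-1,0) blocked at (0,2); ray(1,1) blocked at (4,3); ray(1,-1) blocked at (4,1); ray(-1,1) blocked at (2,3)]
W attacks (2,0): yes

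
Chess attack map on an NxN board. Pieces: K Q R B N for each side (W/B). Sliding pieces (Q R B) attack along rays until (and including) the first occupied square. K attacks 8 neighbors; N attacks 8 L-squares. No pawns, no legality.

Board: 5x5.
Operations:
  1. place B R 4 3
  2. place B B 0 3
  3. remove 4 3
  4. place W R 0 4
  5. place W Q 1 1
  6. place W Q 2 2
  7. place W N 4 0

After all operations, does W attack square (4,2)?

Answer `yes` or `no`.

Op 1: place BR@(4,3)
Op 2: place BB@(0,3)
Op 3: remove (4,3)
Op 4: place WR@(0,4)
Op 5: place WQ@(1,1)
Op 6: place WQ@(2,2)
Op 7: place WN@(4,0)
Per-piece attacks for W:
  WR@(0,4): attacks (0,3) (1,4) (2,4) (3,4) (4,4) [ray(0,-1) blocked at (0,3)]
  WQ@(1,1): attacks (1,2) (1,3) (1,4) (1,0) (2,1) (3,1) (4,1) (0,1) (2,2) (2,0) (0,2) (0,0) [ray(1,1) blocked at (2,2)]
  WQ@(2,2): attacks (2,3) (2,4) (2,1) (2,0) (3,2) (4,2) (1,2) (0,2) (3,3) (4,4) (3,1) (4,0) (1,3) (0,4) (1,1) [ray(1,-1) blocked at (4,0); ray(-1,1) blocked at (0,4); ray(-1,-1) blocked at (1,1)]
  WN@(4,0): attacks (3,2) (2,1)
W attacks (4,2): yes

Answer: yes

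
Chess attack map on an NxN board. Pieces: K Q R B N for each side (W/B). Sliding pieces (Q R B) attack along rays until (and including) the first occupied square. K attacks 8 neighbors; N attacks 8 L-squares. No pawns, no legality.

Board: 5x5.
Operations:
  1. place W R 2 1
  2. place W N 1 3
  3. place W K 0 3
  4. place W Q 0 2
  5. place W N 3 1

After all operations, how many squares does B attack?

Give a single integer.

Answer: 0

Derivation:
Op 1: place WR@(2,1)
Op 2: place WN@(1,3)
Op 3: place WK@(0,3)
Op 4: place WQ@(0,2)
Op 5: place WN@(3,1)
Per-piece attacks for B:
Union (0 distinct): (none)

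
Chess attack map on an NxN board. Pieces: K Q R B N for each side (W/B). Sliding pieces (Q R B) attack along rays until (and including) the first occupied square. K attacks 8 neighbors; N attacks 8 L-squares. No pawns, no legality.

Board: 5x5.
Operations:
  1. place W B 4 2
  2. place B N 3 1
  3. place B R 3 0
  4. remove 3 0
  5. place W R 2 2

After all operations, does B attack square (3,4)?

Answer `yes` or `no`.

Answer: no

Derivation:
Op 1: place WB@(4,2)
Op 2: place BN@(3,1)
Op 3: place BR@(3,0)
Op 4: remove (3,0)
Op 5: place WR@(2,2)
Per-piece attacks for B:
  BN@(3,1): attacks (4,3) (2,3) (1,2) (1,0)
B attacks (3,4): no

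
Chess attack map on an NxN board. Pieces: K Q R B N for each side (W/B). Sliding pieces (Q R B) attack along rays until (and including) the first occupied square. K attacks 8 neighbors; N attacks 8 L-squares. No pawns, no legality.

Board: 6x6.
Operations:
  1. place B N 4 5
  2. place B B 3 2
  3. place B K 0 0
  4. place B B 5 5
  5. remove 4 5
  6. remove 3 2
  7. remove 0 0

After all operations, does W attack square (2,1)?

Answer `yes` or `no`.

Op 1: place BN@(4,5)
Op 2: place BB@(3,2)
Op 3: place BK@(0,0)
Op 4: place BB@(5,5)
Op 5: remove (4,5)
Op 6: remove (3,2)
Op 7: remove (0,0)
Per-piece attacks for W:
W attacks (2,1): no

Answer: no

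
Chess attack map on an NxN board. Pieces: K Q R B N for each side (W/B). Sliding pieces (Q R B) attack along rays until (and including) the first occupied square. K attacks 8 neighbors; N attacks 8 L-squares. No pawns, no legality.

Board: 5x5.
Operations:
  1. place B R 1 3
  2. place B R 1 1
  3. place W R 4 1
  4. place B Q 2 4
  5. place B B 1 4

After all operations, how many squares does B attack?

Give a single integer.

Op 1: place BR@(1,3)
Op 2: place BR@(1,1)
Op 3: place WR@(4,1)
Op 4: place BQ@(2,4)
Op 5: place BB@(1,4)
Per-piece attacks for B:
  BR@(1,1): attacks (1,2) (1,3) (1,0) (2,1) (3,1) (4,1) (0,1) [ray(0,1) blocked at (1,3); ray(1,0) blocked at (4,1)]
  BR@(1,3): attacks (1,4) (1,2) (1,1) (2,3) (3,3) (4,3) (0,3) [ray(0,1) blocked at (1,4); ray(0,-1) blocked at (1,1)]
  BB@(1,4): attacks (2,3) (3,2) (4,1) (0,3) [ray(1,-1) blocked at (4,1)]
  BQ@(2,4): attacks (2,3) (2,2) (2,1) (2,0) (3,4) (4,4) (1,4) (3,3) (4,2) (1,3) [ray(-1,0) blocked at (1,4); ray(-1,-1) blocked at (1,3)]
Union (19 distinct): (0,1) (0,3) (1,0) (1,1) (1,2) (1,3) (1,4) (2,0) (2,1) (2,2) (2,3) (3,1) (3,2) (3,3) (3,4) (4,1) (4,2) (4,3) (4,4)

Answer: 19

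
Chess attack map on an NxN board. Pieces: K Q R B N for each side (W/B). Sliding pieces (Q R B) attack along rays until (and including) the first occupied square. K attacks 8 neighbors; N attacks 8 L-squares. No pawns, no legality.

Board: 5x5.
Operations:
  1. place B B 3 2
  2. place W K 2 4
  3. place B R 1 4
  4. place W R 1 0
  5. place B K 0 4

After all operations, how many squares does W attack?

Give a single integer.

Op 1: place BB@(3,2)
Op 2: place WK@(2,4)
Op 3: place BR@(1,4)
Op 4: place WR@(1,0)
Op 5: place BK@(0,4)
Per-piece attacks for W:
  WR@(1,0): attacks (1,1) (1,2) (1,3) (1,4) (2,0) (3,0) (4,0) (0,0) [ray(0,1) blocked at (1,4)]
  WK@(2,4): attacks (2,3) (3,4) (1,4) (3,3) (1,3)
Union (11 distinct): (0,0) (1,1) (1,2) (1,3) (1,4) (2,0) (2,3) (3,0) (3,3) (3,4) (4,0)

Answer: 11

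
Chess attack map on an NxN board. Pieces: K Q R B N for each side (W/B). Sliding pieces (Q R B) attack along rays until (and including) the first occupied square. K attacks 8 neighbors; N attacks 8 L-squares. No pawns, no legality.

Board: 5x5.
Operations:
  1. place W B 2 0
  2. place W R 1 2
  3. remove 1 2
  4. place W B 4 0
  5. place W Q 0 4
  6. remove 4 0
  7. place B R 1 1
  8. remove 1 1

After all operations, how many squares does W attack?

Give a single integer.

Op 1: place WB@(2,0)
Op 2: place WR@(1,2)
Op 3: remove (1,2)
Op 4: place WB@(4,0)
Op 5: place WQ@(0,4)
Op 6: remove (4,0)
Op 7: place BR@(1,1)
Op 8: remove (1,1)
Per-piece attacks for W:
  WQ@(0,4): attacks (0,3) (0,2) (0,1) (0,0) (1,4) (2,4) (3,4) (4,4) (1,3) (2,2) (3,1) (4,0)
  WB@(2,0): attacks (3,1) (4,2) (1,1) (0,2)
Union (14 distinct): (0,0) (0,1) (0,2) (0,3) (1,1) (1,3) (1,4) (2,2) (2,4) (3,1) (3,4) (4,0) (4,2) (4,4)

Answer: 14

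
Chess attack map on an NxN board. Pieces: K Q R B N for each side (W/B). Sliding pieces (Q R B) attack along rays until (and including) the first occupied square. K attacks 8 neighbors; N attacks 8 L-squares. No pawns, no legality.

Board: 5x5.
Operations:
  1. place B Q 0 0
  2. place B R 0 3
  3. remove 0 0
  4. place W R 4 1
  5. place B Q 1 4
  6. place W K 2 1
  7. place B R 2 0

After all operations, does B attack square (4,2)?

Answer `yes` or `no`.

Answer: no

Derivation:
Op 1: place BQ@(0,0)
Op 2: place BR@(0,3)
Op 3: remove (0,0)
Op 4: place WR@(4,1)
Op 5: place BQ@(1,4)
Op 6: place WK@(2,1)
Op 7: place BR@(2,0)
Per-piece attacks for B:
  BR@(0,3): attacks (0,4) (0,2) (0,1) (0,0) (1,3) (2,3) (3,3) (4,3)
  BQ@(1,4): attacks (1,3) (1,2) (1,1) (1,0) (2,4) (3,4) (4,4) (0,4) (2,3) (3,2) (4,1) (0,3) [ray(1,-1) blocked at (4,1); ray(-1,-1) blocked at (0,3)]
  BR@(2,0): attacks (2,1) (3,0) (4,0) (1,0) (0,0) [ray(0,1) blocked at (2,1)]
B attacks (4,2): no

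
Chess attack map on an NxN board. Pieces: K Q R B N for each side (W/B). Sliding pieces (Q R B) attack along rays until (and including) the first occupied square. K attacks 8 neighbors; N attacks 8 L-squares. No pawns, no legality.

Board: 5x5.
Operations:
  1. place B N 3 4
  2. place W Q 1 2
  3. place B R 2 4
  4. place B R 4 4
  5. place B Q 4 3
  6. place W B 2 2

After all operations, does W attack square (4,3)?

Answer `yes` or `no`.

Answer: no

Derivation:
Op 1: place BN@(3,4)
Op 2: place WQ@(1,2)
Op 3: place BR@(2,4)
Op 4: place BR@(4,4)
Op 5: place BQ@(4,3)
Op 6: place WB@(2,2)
Per-piece attacks for W:
  WQ@(1,2): attacks (1,3) (1,4) (1,1) (1,0) (2,2) (0,2) (2,3) (3,4) (2,1) (3,0) (0,3) (0,1) [ray(1,0) blocked at (2,2); ray(1,1) blocked at (3,4)]
  WB@(2,2): attacks (3,3) (4,4) (3,1) (4,0) (1,3) (0,4) (1,1) (0,0) [ray(1,1) blocked at (4,4)]
W attacks (4,3): no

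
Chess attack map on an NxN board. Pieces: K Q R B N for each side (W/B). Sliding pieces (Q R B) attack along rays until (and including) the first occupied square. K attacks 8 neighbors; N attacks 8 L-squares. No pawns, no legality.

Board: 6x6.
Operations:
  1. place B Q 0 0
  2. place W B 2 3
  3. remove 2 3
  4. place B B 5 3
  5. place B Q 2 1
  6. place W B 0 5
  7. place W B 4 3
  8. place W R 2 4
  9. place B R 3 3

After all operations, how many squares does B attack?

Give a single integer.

Answer: 26

Derivation:
Op 1: place BQ@(0,0)
Op 2: place WB@(2,3)
Op 3: remove (2,3)
Op 4: place BB@(5,3)
Op 5: place BQ@(2,1)
Op 6: place WB@(0,5)
Op 7: place WB@(4,3)
Op 8: place WR@(2,4)
Op 9: place BR@(3,3)
Per-piece attacks for B:
  BQ@(0,0): attacks (0,1) (0,2) (0,3) (0,4) (0,5) (1,0) (2,0) (3,0) (4,0) (5,0) (1,1) (2,2) (3,3) [ray(0,1) blocked at (0,5); ray(1,1) blocked at (3,3)]
  BQ@(2,1): attacks (2,2) (2,3) (2,4) (2,0) (3,1) (4,1) (5,1) (1,1) (0,1) (3,2) (4,3) (3,0) (1,2) (0,3) (1,0) [ray(0,1) blocked at (2,4); ray(1,1) blocked at (4,3)]
  BR@(3,3): attacks (3,4) (3,5) (3,2) (3,1) (3,0) (4,3) (2,3) (1,3) (0,3) [ray(1,0) blocked at (4,3)]
  BB@(5,3): attacks (4,4) (3,5) (4,2) (3,1) (2,0)
Union (26 distinct): (0,1) (0,2) (0,3) (0,4) (0,5) (1,0) (1,1) (1,2) (1,3) (2,0) (2,2) (2,3) (2,4) (3,0) (3,1) (3,2) (3,3) (3,4) (3,5) (4,0) (4,1) (4,2) (4,3) (4,4) (5,0) (5,1)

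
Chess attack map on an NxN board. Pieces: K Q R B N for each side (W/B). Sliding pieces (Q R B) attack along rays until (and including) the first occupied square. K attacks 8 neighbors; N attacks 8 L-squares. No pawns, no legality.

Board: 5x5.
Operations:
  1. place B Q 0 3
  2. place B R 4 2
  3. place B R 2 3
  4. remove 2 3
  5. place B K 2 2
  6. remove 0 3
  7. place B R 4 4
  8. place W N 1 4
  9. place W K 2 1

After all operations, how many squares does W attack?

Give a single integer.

Answer: 10

Derivation:
Op 1: place BQ@(0,3)
Op 2: place BR@(4,2)
Op 3: place BR@(2,3)
Op 4: remove (2,3)
Op 5: place BK@(2,2)
Op 6: remove (0,3)
Op 7: place BR@(4,4)
Op 8: place WN@(1,4)
Op 9: place WK@(2,1)
Per-piece attacks for W:
  WN@(1,4): attacks (2,2) (3,3) (0,2)
  WK@(2,1): attacks (2,2) (2,0) (3,1) (1,1) (3,2) (3,0) (1,2) (1,0)
Union (10 distinct): (0,2) (1,0) (1,1) (1,2) (2,0) (2,2) (3,0) (3,1) (3,2) (3,3)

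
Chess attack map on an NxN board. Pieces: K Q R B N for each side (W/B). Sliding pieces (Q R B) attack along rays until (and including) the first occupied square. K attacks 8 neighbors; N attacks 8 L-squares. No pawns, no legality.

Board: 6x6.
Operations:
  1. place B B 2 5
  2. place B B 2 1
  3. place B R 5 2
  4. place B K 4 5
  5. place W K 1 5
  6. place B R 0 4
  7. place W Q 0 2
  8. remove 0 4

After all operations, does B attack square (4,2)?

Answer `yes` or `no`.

Answer: yes

Derivation:
Op 1: place BB@(2,5)
Op 2: place BB@(2,1)
Op 3: place BR@(5,2)
Op 4: place BK@(4,5)
Op 5: place WK@(1,5)
Op 6: place BR@(0,4)
Op 7: place WQ@(0,2)
Op 8: remove (0,4)
Per-piece attacks for B:
  BB@(2,1): attacks (3,2) (4,3) (5,4) (3,0) (1,2) (0,3) (1,0)
  BB@(2,5): attacks (3,4) (4,3) (5,2) (1,4) (0,3) [ray(1,-1) blocked at (5,2)]
  BK@(4,5): attacks (4,4) (5,5) (3,5) (5,4) (3,4)
  BR@(5,2): attacks (5,3) (5,4) (5,5) (5,1) (5,0) (4,2) (3,2) (2,2) (1,2) (0,2) [ray(-1,0) blocked at (0,2)]
B attacks (4,2): yes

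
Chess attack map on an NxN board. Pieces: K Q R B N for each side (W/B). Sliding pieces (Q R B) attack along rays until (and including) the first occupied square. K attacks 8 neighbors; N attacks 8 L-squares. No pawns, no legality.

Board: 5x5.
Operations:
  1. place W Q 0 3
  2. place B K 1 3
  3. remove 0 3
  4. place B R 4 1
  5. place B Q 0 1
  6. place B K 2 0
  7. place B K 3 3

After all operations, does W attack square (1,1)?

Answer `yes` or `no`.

Answer: no

Derivation:
Op 1: place WQ@(0,3)
Op 2: place BK@(1,3)
Op 3: remove (0,3)
Op 4: place BR@(4,1)
Op 5: place BQ@(0,1)
Op 6: place BK@(2,0)
Op 7: place BK@(3,3)
Per-piece attacks for W:
W attacks (1,1): no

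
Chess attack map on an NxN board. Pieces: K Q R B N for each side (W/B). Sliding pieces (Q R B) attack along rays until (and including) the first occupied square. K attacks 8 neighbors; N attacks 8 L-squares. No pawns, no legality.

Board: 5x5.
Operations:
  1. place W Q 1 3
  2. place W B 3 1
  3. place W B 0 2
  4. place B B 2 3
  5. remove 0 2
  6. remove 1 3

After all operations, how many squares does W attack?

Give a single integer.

Op 1: place WQ@(1,3)
Op 2: place WB@(3,1)
Op 3: place WB@(0,2)
Op 4: place BB@(2,3)
Op 5: remove (0,2)
Op 6: remove (1,3)
Per-piece attacks for W:
  WB@(3,1): attacks (4,2) (4,0) (2,2) (1,3) (0,4) (2,0)
Union (6 distinct): (0,4) (1,3) (2,0) (2,2) (4,0) (4,2)

Answer: 6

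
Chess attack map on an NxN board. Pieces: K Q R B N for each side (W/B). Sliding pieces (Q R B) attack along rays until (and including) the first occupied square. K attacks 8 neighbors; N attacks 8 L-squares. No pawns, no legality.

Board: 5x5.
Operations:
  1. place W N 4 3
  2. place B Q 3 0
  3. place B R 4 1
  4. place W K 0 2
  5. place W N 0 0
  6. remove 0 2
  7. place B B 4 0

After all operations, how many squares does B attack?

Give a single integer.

Op 1: place WN@(4,3)
Op 2: place BQ@(3,0)
Op 3: place BR@(4,1)
Op 4: place WK@(0,2)
Op 5: place WN@(0,0)
Op 6: remove (0,2)
Op 7: place BB@(4,0)
Per-piece attacks for B:
  BQ@(3,0): attacks (3,1) (3,2) (3,3) (3,4) (4,0) (2,0) (1,0) (0,0) (4,1) (2,1) (1,2) (0,3) [ray(1,0) blocked at (4,0); ray(-1,0) blocked at (0,0); ray(1,1) blocked at (4,1)]
  BB@(4,0): attacks (3,1) (2,2) (1,3) (0,4)
  BR@(4,1): attacks (4,2) (4,3) (4,0) (3,1) (2,1) (1,1) (0,1) [ray(0,1) blocked at (4,3); ray(0,-1) blocked at (4,0)]
Union (19 distinct): (0,0) (0,1) (0,3) (0,4) (1,0) (1,1) (1,2) (1,3) (2,0) (2,1) (2,2) (3,1) (3,2) (3,3) (3,4) (4,0) (4,1) (4,2) (4,3)

Answer: 19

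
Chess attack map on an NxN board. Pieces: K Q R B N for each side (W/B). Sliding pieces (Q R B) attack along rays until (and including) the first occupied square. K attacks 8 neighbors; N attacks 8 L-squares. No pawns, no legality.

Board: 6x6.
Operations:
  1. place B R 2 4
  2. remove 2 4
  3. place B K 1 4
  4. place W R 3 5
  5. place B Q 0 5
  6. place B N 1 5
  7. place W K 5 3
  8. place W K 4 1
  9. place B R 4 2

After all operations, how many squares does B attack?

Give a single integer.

Answer: 21

Derivation:
Op 1: place BR@(2,4)
Op 2: remove (2,4)
Op 3: place BK@(1,4)
Op 4: place WR@(3,5)
Op 5: place BQ@(0,5)
Op 6: place BN@(1,5)
Op 7: place WK@(5,3)
Op 8: place WK@(4,1)
Op 9: place BR@(4,2)
Per-piece attacks for B:
  BQ@(0,5): attacks (0,4) (0,3) (0,2) (0,1) (0,0) (1,5) (1,4) [ray(1,0) blocked at (1,5); ray(1,-1) blocked at (1,4)]
  BK@(1,4): attacks (1,5) (1,3) (2,4) (0,4) (2,5) (2,3) (0,5) (0,3)
  BN@(1,5): attacks (2,3) (3,4) (0,3)
  BR@(4,2): attacks (4,3) (4,4) (4,5) (4,1) (5,2) (3,2) (2,2) (1,2) (0,2) [ray(0,-1) blocked at (4,1)]
Union (21 distinct): (0,0) (0,1) (0,2) (0,3) (0,4) (0,5) (1,2) (1,3) (1,4) (1,5) (2,2) (2,3) (2,4) (2,5) (3,2) (3,4) (4,1) (4,3) (4,4) (4,5) (5,2)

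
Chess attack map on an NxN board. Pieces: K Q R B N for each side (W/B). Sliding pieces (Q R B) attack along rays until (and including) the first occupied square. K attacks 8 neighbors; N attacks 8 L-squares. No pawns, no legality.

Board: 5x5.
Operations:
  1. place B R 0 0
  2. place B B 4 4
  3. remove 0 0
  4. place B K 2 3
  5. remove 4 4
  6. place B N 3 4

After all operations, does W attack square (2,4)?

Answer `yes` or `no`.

Answer: no

Derivation:
Op 1: place BR@(0,0)
Op 2: place BB@(4,4)
Op 3: remove (0,0)
Op 4: place BK@(2,3)
Op 5: remove (4,4)
Op 6: place BN@(3,4)
Per-piece attacks for W:
W attacks (2,4): no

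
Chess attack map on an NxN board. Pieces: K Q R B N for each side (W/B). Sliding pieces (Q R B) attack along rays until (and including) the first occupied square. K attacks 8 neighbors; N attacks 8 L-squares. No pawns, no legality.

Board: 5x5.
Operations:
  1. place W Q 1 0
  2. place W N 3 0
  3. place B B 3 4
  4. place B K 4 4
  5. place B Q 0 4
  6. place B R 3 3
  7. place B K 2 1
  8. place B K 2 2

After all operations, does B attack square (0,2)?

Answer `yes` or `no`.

Op 1: place WQ@(1,0)
Op 2: place WN@(3,0)
Op 3: place BB@(3,4)
Op 4: place BK@(4,4)
Op 5: place BQ@(0,4)
Op 6: place BR@(3,3)
Op 7: place BK@(2,1)
Op 8: place BK@(2,2)
Per-piece attacks for B:
  BQ@(0,4): attacks (0,3) (0,2) (0,1) (0,0) (1,4) (2,4) (3,4) (1,3) (2,2) [ray(1,0) blocked at (3,4); ray(1,-1) blocked at (2,2)]
  BK@(2,1): attacks (2,2) (2,0) (3,1) (1,1) (3,2) (3,0) (1,2) (1,0)
  BK@(2,2): attacks (2,3) (2,1) (3,2) (1,2) (3,3) (3,1) (1,3) (1,1)
  BR@(3,3): attacks (3,4) (3,2) (3,1) (3,0) (4,3) (2,3) (1,3) (0,3) [ray(0,1) blocked at (3,4); ray(0,-1) blocked at (3,0)]
  BB@(3,4): attacks (4,3) (2,3) (1,2) (0,1)
  BK@(4,4): attacks (4,3) (3,4) (3,3)
B attacks (0,2): yes

Answer: yes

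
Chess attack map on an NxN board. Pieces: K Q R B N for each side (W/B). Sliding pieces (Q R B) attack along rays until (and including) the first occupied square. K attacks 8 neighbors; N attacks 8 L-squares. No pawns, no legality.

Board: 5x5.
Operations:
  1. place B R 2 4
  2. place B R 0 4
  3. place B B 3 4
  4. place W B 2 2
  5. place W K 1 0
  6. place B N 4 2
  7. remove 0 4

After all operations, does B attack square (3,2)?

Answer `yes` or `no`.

Op 1: place BR@(2,4)
Op 2: place BR@(0,4)
Op 3: place BB@(3,4)
Op 4: place WB@(2,2)
Op 5: place WK@(1,0)
Op 6: place BN@(4,2)
Op 7: remove (0,4)
Per-piece attacks for B:
  BR@(2,4): attacks (2,3) (2,2) (3,4) (1,4) (0,4) [ray(0,-1) blocked at (2,2); ray(1,0) blocked at (3,4)]
  BB@(3,4): attacks (4,3) (2,3) (1,2) (0,1)
  BN@(4,2): attacks (3,4) (2,3) (3,0) (2,1)
B attacks (3,2): no

Answer: no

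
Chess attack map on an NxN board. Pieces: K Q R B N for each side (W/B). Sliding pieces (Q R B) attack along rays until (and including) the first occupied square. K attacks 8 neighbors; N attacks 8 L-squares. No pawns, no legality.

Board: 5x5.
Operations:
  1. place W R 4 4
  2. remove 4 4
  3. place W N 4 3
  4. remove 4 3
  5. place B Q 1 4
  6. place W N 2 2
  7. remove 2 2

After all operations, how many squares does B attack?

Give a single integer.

Op 1: place WR@(4,4)
Op 2: remove (4,4)
Op 3: place WN@(4,3)
Op 4: remove (4,3)
Op 5: place BQ@(1,4)
Op 6: place WN@(2,2)
Op 7: remove (2,2)
Per-piece attacks for B:
  BQ@(1,4): attacks (1,3) (1,2) (1,1) (1,0) (2,4) (3,4) (4,4) (0,4) (2,3) (3,2) (4,1) (0,3)
Union (12 distinct): (0,3) (0,4) (1,0) (1,1) (1,2) (1,3) (2,3) (2,4) (3,2) (3,4) (4,1) (4,4)

Answer: 12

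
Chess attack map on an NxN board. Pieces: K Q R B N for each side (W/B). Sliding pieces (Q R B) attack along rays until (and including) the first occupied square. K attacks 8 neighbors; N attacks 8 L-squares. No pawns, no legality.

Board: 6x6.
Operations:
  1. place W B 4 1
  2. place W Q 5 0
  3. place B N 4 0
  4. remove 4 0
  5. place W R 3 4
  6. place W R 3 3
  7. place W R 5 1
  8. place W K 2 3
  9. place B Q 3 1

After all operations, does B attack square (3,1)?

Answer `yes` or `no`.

Op 1: place WB@(4,1)
Op 2: place WQ@(5,0)
Op 3: place BN@(4,0)
Op 4: remove (4,0)
Op 5: place WR@(3,4)
Op 6: place WR@(3,3)
Op 7: place WR@(5,1)
Op 8: place WK@(2,3)
Op 9: place BQ@(3,1)
Per-piece attacks for B:
  BQ@(3,1): attacks (3,2) (3,3) (3,0) (4,1) (2,1) (1,1) (0,1) (4,2) (5,3) (4,0) (2,2) (1,3) (0,4) (2,0) [ray(0,1) blocked at (3,3); ray(1,0) blocked at (4,1)]
B attacks (3,1): no

Answer: no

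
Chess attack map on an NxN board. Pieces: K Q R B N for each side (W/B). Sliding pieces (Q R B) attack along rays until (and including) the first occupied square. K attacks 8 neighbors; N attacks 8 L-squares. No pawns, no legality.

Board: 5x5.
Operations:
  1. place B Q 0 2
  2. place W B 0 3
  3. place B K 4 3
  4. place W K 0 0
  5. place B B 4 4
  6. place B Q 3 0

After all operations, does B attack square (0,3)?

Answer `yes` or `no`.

Answer: yes

Derivation:
Op 1: place BQ@(0,2)
Op 2: place WB@(0,3)
Op 3: place BK@(4,3)
Op 4: place WK@(0,0)
Op 5: place BB@(4,4)
Op 6: place BQ@(3,0)
Per-piece attacks for B:
  BQ@(0,2): attacks (0,3) (0,1) (0,0) (1,2) (2,2) (3,2) (4,2) (1,3) (2,4) (1,1) (2,0) [ray(0,1) blocked at (0,3); ray(0,-1) blocked at (0,0)]
  BQ@(3,0): attacks (3,1) (3,2) (3,3) (3,4) (4,0) (2,0) (1,0) (0,0) (4,1) (2,1) (1,2) (0,3) [ray(-1,0) blocked at (0,0); ray(-1,1) blocked at (0,3)]
  BK@(4,3): attacks (4,4) (4,2) (3,3) (3,4) (3,2)
  BB@(4,4): attacks (3,3) (2,2) (1,1) (0,0) [ray(-1,-1) blocked at (0,0)]
B attacks (0,3): yes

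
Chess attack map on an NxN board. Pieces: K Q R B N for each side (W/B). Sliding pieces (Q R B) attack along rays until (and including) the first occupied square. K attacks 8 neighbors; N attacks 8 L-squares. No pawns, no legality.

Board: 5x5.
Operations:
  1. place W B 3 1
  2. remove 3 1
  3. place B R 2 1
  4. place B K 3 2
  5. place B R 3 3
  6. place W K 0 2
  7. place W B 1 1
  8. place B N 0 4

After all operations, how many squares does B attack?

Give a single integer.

Op 1: place WB@(3,1)
Op 2: remove (3,1)
Op 3: place BR@(2,1)
Op 4: place BK@(3,2)
Op 5: place BR@(3,3)
Op 6: place WK@(0,2)
Op 7: place WB@(1,1)
Op 8: place BN@(0,4)
Per-piece attacks for B:
  BN@(0,4): attacks (1,2) (2,3)
  BR@(2,1): attacks (2,2) (2,3) (2,4) (2,0) (3,1) (4,1) (1,1) [ray(-1,0) blocked at (1,1)]
  BK@(3,2): attacks (3,3) (3,1) (4,2) (2,2) (4,3) (4,1) (2,3) (2,1)
  BR@(3,3): attacks (3,4) (3,2) (4,3) (2,3) (1,3) (0,3) [ray(0,-1) blocked at (3,2)]
Union (16 distinct): (0,3) (1,1) (1,2) (1,3) (2,0) (2,1) (2,2) (2,3) (2,4) (3,1) (3,2) (3,3) (3,4) (4,1) (4,2) (4,3)

Answer: 16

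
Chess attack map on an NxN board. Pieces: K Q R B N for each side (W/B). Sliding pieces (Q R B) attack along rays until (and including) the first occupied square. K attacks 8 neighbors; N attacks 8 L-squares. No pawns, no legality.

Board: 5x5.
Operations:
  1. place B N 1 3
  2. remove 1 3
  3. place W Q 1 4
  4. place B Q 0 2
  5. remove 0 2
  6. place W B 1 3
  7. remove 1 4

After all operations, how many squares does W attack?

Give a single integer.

Answer: 6

Derivation:
Op 1: place BN@(1,3)
Op 2: remove (1,3)
Op 3: place WQ@(1,4)
Op 4: place BQ@(0,2)
Op 5: remove (0,2)
Op 6: place WB@(1,3)
Op 7: remove (1,4)
Per-piece attacks for W:
  WB@(1,3): attacks (2,4) (2,2) (3,1) (4,0) (0,4) (0,2)
Union (6 distinct): (0,2) (0,4) (2,2) (2,4) (3,1) (4,0)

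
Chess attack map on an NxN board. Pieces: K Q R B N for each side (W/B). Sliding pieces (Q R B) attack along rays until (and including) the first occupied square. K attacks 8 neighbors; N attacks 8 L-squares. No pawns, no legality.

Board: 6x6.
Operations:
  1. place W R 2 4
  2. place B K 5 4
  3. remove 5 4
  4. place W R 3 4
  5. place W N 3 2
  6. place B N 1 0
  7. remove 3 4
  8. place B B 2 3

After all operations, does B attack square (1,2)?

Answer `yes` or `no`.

Answer: yes

Derivation:
Op 1: place WR@(2,4)
Op 2: place BK@(5,4)
Op 3: remove (5,4)
Op 4: place WR@(3,4)
Op 5: place WN@(3,2)
Op 6: place BN@(1,0)
Op 7: remove (3,4)
Op 8: place BB@(2,3)
Per-piece attacks for B:
  BN@(1,0): attacks (2,2) (3,1) (0,2)
  BB@(2,3): attacks (3,4) (4,5) (3,2) (1,4) (0,5) (1,2) (0,1) [ray(1,-1) blocked at (3,2)]
B attacks (1,2): yes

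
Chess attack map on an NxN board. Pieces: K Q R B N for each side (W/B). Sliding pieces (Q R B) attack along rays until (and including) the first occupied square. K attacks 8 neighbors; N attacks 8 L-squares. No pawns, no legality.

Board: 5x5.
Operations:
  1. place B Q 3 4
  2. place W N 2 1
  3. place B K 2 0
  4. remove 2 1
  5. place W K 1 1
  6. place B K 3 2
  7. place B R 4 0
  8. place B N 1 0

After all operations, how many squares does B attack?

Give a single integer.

Op 1: place BQ@(3,4)
Op 2: place WN@(2,1)
Op 3: place BK@(2,0)
Op 4: remove (2,1)
Op 5: place WK@(1,1)
Op 6: place BK@(3,2)
Op 7: place BR@(4,0)
Op 8: place BN@(1,0)
Per-piece attacks for B:
  BN@(1,0): attacks (2,2) (3,1) (0,2)
  BK@(2,0): attacks (2,1) (3,0) (1,0) (3,1) (1,1)
  BK@(3,2): attacks (3,3) (3,1) (4,2) (2,2) (4,3) (4,1) (2,3) (2,1)
  BQ@(3,4): attacks (3,3) (3,2) (4,4) (2,4) (1,4) (0,4) (4,3) (2,3) (1,2) (0,1) [ray(0,-1) blocked at (3,2)]
  BR@(4,0): attacks (4,1) (4,2) (4,3) (4,4) (3,0) (2,0) [ray(-1,0) blocked at (2,0)]
Union (20 distinct): (0,1) (0,2) (0,4) (1,0) (1,1) (1,2) (1,4) (2,0) (2,1) (2,2) (2,3) (2,4) (3,0) (3,1) (3,2) (3,3) (4,1) (4,2) (4,3) (4,4)

Answer: 20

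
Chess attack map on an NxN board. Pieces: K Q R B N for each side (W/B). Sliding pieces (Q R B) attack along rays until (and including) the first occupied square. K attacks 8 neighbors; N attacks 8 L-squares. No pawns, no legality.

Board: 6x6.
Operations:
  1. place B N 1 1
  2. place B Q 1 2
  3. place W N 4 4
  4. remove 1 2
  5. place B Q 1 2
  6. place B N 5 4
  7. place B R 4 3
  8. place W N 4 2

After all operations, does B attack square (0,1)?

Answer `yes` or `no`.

Answer: yes

Derivation:
Op 1: place BN@(1,1)
Op 2: place BQ@(1,2)
Op 3: place WN@(4,4)
Op 4: remove (1,2)
Op 5: place BQ@(1,2)
Op 6: place BN@(5,4)
Op 7: place BR@(4,3)
Op 8: place WN@(4,2)
Per-piece attacks for B:
  BN@(1,1): attacks (2,3) (3,2) (0,3) (3,0)
  BQ@(1,2): attacks (1,3) (1,4) (1,5) (1,1) (2,2) (3,2) (4,2) (0,2) (2,3) (3,4) (4,5) (2,1) (3,0) (0,3) (0,1) [ray(0,-1) blocked at (1,1); ray(1,0) blocked at (4,2)]
  BR@(4,3): attacks (4,4) (4,2) (5,3) (3,3) (2,3) (1,3) (0,3) [ray(0,1) blocked at (4,4); ray(0,-1) blocked at (4,2)]
  BN@(5,4): attacks (3,5) (4,2) (3,3)
B attacks (0,1): yes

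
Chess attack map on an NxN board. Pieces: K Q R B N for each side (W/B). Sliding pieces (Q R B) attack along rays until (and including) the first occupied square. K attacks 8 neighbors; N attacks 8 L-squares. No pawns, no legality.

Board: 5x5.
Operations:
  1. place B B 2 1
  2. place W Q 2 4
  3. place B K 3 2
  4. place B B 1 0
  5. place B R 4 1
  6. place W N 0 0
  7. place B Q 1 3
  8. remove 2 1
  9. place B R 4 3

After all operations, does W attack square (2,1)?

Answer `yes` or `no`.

Op 1: place BB@(2,1)
Op 2: place WQ@(2,4)
Op 3: place BK@(3,2)
Op 4: place BB@(1,0)
Op 5: place BR@(4,1)
Op 6: place WN@(0,0)
Op 7: place BQ@(1,3)
Op 8: remove (2,1)
Op 9: place BR@(4,3)
Per-piece attacks for W:
  WN@(0,0): attacks (1,2) (2,1)
  WQ@(2,4): attacks (2,3) (2,2) (2,1) (2,0) (3,4) (4,4) (1,4) (0,4) (3,3) (4,2) (1,3) [ray(-1,-1) blocked at (1,3)]
W attacks (2,1): yes

Answer: yes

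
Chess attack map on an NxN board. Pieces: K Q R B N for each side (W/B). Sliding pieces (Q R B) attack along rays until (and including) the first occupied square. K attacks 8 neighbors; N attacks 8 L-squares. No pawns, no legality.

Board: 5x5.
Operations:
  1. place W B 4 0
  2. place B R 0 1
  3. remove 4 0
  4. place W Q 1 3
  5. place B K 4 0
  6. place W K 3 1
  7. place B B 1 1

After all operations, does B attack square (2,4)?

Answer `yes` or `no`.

Op 1: place WB@(4,0)
Op 2: place BR@(0,1)
Op 3: remove (4,0)
Op 4: place WQ@(1,3)
Op 5: place BK@(4,0)
Op 6: place WK@(3,1)
Op 7: place BB@(1,1)
Per-piece attacks for B:
  BR@(0,1): attacks (0,2) (0,3) (0,4) (0,0) (1,1) [ray(1,0) blocked at (1,1)]
  BB@(1,1): attacks (2,2) (3,3) (4,4) (2,0) (0,2) (0,0)
  BK@(4,0): attacks (4,1) (3,0) (3,1)
B attacks (2,4): no

Answer: no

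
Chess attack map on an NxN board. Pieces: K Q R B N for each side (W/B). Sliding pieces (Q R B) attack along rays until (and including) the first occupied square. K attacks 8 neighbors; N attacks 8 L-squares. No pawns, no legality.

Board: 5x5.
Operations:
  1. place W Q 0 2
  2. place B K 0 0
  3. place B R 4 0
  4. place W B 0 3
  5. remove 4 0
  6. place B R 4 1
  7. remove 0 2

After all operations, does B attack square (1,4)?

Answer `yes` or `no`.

Op 1: place WQ@(0,2)
Op 2: place BK@(0,0)
Op 3: place BR@(4,0)
Op 4: place WB@(0,3)
Op 5: remove (4,0)
Op 6: place BR@(4,1)
Op 7: remove (0,2)
Per-piece attacks for B:
  BK@(0,0): attacks (0,1) (1,0) (1,1)
  BR@(4,1): attacks (4,2) (4,3) (4,4) (4,0) (3,1) (2,1) (1,1) (0,1)
B attacks (1,4): no

Answer: no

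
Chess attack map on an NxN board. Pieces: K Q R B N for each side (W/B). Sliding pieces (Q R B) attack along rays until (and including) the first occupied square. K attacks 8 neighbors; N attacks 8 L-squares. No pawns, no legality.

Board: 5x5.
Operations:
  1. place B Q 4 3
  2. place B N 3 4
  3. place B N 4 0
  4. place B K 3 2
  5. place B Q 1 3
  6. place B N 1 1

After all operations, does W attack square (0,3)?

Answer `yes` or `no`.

Answer: no

Derivation:
Op 1: place BQ@(4,3)
Op 2: place BN@(3,4)
Op 3: place BN@(4,0)
Op 4: place BK@(3,2)
Op 5: place BQ@(1,3)
Op 6: place BN@(1,1)
Per-piece attacks for W:
W attacks (0,3): no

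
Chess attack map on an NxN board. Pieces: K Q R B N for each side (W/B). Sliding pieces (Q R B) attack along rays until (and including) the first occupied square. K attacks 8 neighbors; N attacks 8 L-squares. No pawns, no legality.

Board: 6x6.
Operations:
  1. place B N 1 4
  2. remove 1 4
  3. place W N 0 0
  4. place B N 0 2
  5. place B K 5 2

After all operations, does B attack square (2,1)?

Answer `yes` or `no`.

Answer: yes

Derivation:
Op 1: place BN@(1,4)
Op 2: remove (1,4)
Op 3: place WN@(0,0)
Op 4: place BN@(0,2)
Op 5: place BK@(5,2)
Per-piece attacks for B:
  BN@(0,2): attacks (1,4) (2,3) (1,0) (2,1)
  BK@(5,2): attacks (5,3) (5,1) (4,2) (4,3) (4,1)
B attacks (2,1): yes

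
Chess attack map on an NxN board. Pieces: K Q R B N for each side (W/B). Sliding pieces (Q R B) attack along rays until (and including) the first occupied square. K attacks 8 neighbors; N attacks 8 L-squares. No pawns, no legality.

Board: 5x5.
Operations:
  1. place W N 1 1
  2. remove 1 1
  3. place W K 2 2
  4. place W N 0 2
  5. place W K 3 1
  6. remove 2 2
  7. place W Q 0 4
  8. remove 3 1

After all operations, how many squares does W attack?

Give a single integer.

Op 1: place WN@(1,1)
Op 2: remove (1,1)
Op 3: place WK@(2,2)
Op 4: place WN@(0,2)
Op 5: place WK@(3,1)
Op 6: remove (2,2)
Op 7: place WQ@(0,4)
Op 8: remove (3,1)
Per-piece attacks for W:
  WN@(0,2): attacks (1,4) (2,3) (1,0) (2,1)
  WQ@(0,4): attacks (0,3) (0,2) (1,4) (2,4) (3,4) (4,4) (1,3) (2,2) (3,1) (4,0) [ray(0,-1) blocked at (0,2)]
Union (13 distinct): (0,2) (0,3) (1,0) (1,3) (1,4) (2,1) (2,2) (2,3) (2,4) (3,1) (3,4) (4,0) (4,4)

Answer: 13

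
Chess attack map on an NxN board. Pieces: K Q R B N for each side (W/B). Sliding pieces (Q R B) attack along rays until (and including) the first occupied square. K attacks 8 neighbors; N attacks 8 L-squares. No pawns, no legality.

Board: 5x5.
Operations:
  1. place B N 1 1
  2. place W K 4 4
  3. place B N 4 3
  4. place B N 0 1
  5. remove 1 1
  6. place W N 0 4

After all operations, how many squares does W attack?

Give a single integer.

Answer: 5

Derivation:
Op 1: place BN@(1,1)
Op 2: place WK@(4,4)
Op 3: place BN@(4,3)
Op 4: place BN@(0,1)
Op 5: remove (1,1)
Op 6: place WN@(0,4)
Per-piece attacks for W:
  WN@(0,4): attacks (1,2) (2,3)
  WK@(4,4): attacks (4,3) (3,4) (3,3)
Union (5 distinct): (1,2) (2,3) (3,3) (3,4) (4,3)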